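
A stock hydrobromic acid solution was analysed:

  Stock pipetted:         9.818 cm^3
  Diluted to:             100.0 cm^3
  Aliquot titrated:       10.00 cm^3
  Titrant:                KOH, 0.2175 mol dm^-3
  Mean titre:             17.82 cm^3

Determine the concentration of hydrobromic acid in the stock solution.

3.948 mol/L

HBr + KOH → KBr + H2O
n(KOH) = 0.01782 × 0.2175 = 3.876 × 10^-3 mol
n(HBr) in the aliquot = 3.876 × 10^-3 mol (1:1 ratio)
[HBr]_dilute = 3.876 × 10^-3 / 0.01000 = 0.3876 mol/L
Dilution factor = 100.0 / 9.818 = 10.19
[HBr]_stock = 0.3876 × 10.19 = 3.948 mol/L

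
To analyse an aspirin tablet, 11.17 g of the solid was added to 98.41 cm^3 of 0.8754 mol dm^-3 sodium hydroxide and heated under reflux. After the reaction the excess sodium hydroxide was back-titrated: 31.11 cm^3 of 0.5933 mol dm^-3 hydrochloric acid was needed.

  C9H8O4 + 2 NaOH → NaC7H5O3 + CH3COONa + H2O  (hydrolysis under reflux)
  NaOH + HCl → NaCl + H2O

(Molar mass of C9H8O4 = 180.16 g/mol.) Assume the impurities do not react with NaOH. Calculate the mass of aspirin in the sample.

n(NaOH) added = 0.09841 × 0.8754 = 0.08615 mol
n(HCl) used in back-titration = 0.03111 × 0.5933 = 0.01846 mol
n(NaOH) left over = 0.01846 mol (1:1 ratio)
n(NaOH) consumed by analyte = 0.08615 − 0.01846 = 0.06769 mol
From the 1:2 ratio, n(C9H8O4) = 1/2 × 0.06769 = 0.03385 mol
mass of C9H8O4 = 0.03385 × 180.16 = 6.098 g

6.098 g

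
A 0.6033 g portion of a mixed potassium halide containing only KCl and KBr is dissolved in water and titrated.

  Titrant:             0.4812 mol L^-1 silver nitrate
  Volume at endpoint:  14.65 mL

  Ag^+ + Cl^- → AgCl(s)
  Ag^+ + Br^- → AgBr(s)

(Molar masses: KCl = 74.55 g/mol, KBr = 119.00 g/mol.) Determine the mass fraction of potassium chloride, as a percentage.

65.50 %

n(AgNO3) = 0.01465 × 0.4812 = 7.050 × 10^-3 mol
Let x = n(KCl), y = n(KBr).
Titrant: 1x + 1y = 7.050 × 10^-3;  mass: 74.55x + 119.00y = 0.6033
Solving, x = 5.300 × 10^-3 mol, y = 1.749 × 10^-3 mol
mass of KCl = 5.300 × 10^-3 × 74.55 = 0.3951 g
% KCl = 0.3951 / 0.6033 × 100 = 65.50 %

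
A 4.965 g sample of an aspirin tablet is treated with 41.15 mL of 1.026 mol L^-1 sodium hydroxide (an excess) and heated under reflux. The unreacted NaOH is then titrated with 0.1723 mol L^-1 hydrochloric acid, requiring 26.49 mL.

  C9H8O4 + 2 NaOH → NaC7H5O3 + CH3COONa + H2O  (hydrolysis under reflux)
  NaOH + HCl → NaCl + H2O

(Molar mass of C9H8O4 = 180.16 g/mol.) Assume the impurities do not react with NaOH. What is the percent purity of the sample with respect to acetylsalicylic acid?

68.32 %

n(NaOH) added = 0.04115 × 1.026 = 0.04222 mol
n(HCl) used in back-titration = 0.02649 × 0.1723 = 4.564 × 10^-3 mol
n(NaOH) left over = 4.564 × 10^-3 mol (1:1 ratio)
n(NaOH) consumed by analyte = 0.04222 − 4.564 × 10^-3 = 0.03766 mol
From the 1:2 ratio, n(C9H8O4) = 1/2 × 0.03766 = 0.01883 mol
mass of C9H8O4 = 0.01883 × 180.16 = 3.392 g
% C9H8O4 = 3.392 / 4.965 × 100 = 68.32 %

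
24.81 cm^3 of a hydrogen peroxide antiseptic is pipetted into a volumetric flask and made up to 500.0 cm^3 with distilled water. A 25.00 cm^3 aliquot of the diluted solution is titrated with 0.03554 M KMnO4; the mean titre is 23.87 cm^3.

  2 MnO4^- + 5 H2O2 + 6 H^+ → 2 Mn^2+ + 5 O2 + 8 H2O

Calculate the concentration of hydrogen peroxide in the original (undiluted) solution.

n(KMnO4) = 0.02387 × 0.03554 = 8.483 × 10^-4 mol
From the 5:2 ratio, n(H2O2) in the aliquot = 5/2 × 8.483 × 10^-4 = 2.121 × 10^-3 mol
[H2O2]_dilute = 2.121 × 10^-3 / 0.02500 = 0.08483 mol/L
Dilution factor = 500.0 / 24.81 = 20.15
[H2O2]_stock = 0.08483 × 20.15 = 1.710 mol/L

1.710 M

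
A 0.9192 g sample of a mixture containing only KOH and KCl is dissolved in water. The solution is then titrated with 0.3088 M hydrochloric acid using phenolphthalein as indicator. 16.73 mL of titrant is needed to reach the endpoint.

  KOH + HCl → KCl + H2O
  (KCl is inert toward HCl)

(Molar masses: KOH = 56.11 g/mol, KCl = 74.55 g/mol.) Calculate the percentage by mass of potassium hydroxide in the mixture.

31.54 %

n(HCl) = 0.01673 × 0.3088 = 5.166 × 10^-3 mol
Let x = n(KOH), y = n(KCl).
Titrant: 1x = 5.166 × 10^-3;  mass: 56.11x + 74.55y = 0.9192
Solving, x = 5.166 × 10^-3 mol, y = 8.442 × 10^-3 mol
mass of KOH = 5.166 × 10^-3 × 56.11 = 0.2899 g
% KOH = 0.2899 / 0.9192 × 100 = 31.54 %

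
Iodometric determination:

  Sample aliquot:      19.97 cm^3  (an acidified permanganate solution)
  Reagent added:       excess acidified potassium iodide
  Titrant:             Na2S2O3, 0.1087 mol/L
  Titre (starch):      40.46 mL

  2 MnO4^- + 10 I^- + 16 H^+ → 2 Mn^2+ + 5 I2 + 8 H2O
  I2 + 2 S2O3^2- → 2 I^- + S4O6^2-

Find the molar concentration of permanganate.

n(S2O3^2-) = 0.04046 × 0.1087 = 4.398 × 10^-3 mol
n(I2) = n(S2O3^2-)/2 = 2.199 × 10^-3 mol
From the 2:5 ratio, n(MnO4^-) in the aliquot = 2/5 × 2.199 × 10^-3 = 8.796 × 10^-4 mol
[MnO4^-] = 8.796 × 10^-4 / 0.01997 = 0.04405 mol/L

0.04405 mol/L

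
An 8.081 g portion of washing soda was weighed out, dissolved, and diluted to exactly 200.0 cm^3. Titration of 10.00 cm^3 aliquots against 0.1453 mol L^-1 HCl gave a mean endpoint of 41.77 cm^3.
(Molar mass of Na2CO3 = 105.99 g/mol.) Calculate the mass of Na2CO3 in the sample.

Na2CO3 + 2 HCl → 2 NaCl + H2O + CO2
n(HCl) per titration = 0.04177 × 0.1453 = 6.069 × 10^-3 mol
From the 1:2 ratio, n(Na2CO3) in each aliquot = 1/2 × 6.069 × 10^-3 = 3.035 × 10^-3 mol
n(Na2CO3) in the whole flask = 3.035 × 10^-3 × 200.0/10.00 = 0.06069 mol
mass of Na2CO3 = 0.06069 × 105.99 = 6.433 g

6.433 g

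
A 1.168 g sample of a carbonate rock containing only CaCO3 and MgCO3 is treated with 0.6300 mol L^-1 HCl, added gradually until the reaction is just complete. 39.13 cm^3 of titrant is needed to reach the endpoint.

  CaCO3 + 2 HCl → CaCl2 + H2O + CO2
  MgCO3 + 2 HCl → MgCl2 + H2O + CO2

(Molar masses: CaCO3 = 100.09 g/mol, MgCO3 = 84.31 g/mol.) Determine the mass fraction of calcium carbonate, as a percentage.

69.94 %

n(HCl) = 0.03913 × 0.6300 = 0.02465 mol
Let x = n(CaCO3), y = n(MgCO3).
Titrant: 2x + 2y = 0.02465;  mass: 100.09x + 84.31y = 1.168
Solving, x = 8.162 × 10^-3 mol, y = 4.164 × 10^-3 mol
mass of CaCO3 = 8.162 × 10^-3 × 100.09 = 0.8170 g
% CaCO3 = 0.8170 / 1.168 × 100 = 69.94 %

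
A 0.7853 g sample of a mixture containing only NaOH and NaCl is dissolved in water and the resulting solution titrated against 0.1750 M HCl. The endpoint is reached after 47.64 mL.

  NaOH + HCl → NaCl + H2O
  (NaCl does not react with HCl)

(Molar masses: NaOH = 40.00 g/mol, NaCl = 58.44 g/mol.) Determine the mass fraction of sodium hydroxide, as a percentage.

n(HCl) = 0.04764 × 0.1750 = 8.337 × 10^-3 mol
Let x = n(NaOH), y = n(NaCl).
Titrant: 1x = 8.337 × 10^-3;  mass: 40.00x + 58.44y = 0.7853
Solving, x = 8.337 × 10^-3 mol, y = 7.731 × 10^-3 mol
mass of NaOH = 8.337 × 10^-3 × 40.00 = 0.3335 g
% NaOH = 0.3335 / 0.7853 × 100 = 42.47 %

42.47 %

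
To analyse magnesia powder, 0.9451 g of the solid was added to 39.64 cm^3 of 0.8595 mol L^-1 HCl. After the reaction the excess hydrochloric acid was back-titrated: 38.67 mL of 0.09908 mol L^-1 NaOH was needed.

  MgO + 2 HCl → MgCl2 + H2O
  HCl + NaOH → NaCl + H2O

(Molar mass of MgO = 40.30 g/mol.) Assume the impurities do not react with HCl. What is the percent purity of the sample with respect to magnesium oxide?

64.47 %

n(HCl) added = 0.03964 × 0.8595 = 0.03407 mol
n(NaOH) used in back-titration = 0.03867 × 0.09908 = 3.831 × 10^-3 mol
n(HCl) left over = 3.831 × 10^-3 mol (1:1 ratio)
n(HCl) consumed by analyte = 0.03407 − 3.831 × 10^-3 = 0.03024 mol
From the 1:2 ratio, n(MgO) = 1/2 × 0.03024 = 0.01512 mol
mass of MgO = 0.01512 × 40.30 = 0.6093 g
% MgO = 0.6093 / 0.9451 × 100 = 64.47 %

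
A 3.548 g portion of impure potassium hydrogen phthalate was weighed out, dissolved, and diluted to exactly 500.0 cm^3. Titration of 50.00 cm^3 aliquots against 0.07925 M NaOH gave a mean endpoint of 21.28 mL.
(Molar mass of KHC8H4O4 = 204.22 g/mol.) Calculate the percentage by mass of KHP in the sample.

KHC8H4O4 + NaOH → KNaC8H4O4 + H2O
n(NaOH) per titration = 0.02128 × 0.07925 = 1.686 × 10^-3 mol
n(KHC8H4O4) in each aliquot = 1.686 × 10^-3 mol (1:1 ratio)
n(KHC8H4O4) in the whole flask = 1.686 × 10^-3 × 500.0/50.00 = 0.01686 mol
mass of KHC8H4O4 = 0.01686 × 204.22 = 3.444 g
% KHC8H4O4 = 3.444 / 3.548 × 100 = 97.07 %

97.07 %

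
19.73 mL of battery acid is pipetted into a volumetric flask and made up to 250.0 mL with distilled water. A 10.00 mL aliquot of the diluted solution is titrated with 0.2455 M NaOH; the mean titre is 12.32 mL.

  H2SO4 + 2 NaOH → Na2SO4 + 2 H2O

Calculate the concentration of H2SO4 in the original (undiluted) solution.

1.916 M

n(NaOH) = 0.01232 × 0.2455 = 3.025 × 10^-3 mol
From the 1:2 ratio, n(H2SO4) in the aliquot = 1/2 × 3.025 × 10^-3 = 1.512 × 10^-3 mol
[H2SO4]_dilute = 1.512 × 10^-3 / 0.01000 = 0.1512 mol/L
Dilution factor = 250.0 / 19.73 = 12.67
[H2SO4]_stock = 0.1512 × 12.67 = 1.916 mol/L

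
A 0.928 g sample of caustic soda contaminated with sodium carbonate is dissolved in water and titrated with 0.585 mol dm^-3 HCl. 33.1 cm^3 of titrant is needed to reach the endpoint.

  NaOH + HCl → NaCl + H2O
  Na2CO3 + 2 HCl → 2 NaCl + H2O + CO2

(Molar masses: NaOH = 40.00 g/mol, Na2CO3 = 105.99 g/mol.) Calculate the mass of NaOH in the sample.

n(HCl) = 0.0331 × 0.585 = 0.0194 mol
Let x = n(NaOH), y = n(Na2CO3).
Titrant: 1x + 2y = 0.0194;  mass: 40.00x + 105.99y = 0.928
Solving, x = 7.55 × 10^-3 mol, y = 5.90 × 10^-3 mol
mass of NaOH = 7.55 × 10^-3 × 40.00 = 0.302 g

0.302 g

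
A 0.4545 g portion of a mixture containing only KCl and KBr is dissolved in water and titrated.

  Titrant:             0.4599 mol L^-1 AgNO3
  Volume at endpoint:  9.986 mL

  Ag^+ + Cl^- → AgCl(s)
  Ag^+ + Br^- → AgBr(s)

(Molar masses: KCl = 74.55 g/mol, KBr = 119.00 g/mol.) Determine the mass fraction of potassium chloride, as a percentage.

n(AgNO3) = 0.009986 × 0.4599 = 4.593 × 10^-3 mol
Let x = n(KCl), y = n(KBr).
Titrant: 1x + 1y = 4.593 × 10^-3;  mass: 74.55x + 119.00y = 0.4545
Solving, x = 2.070 × 10^-3 mol, y = 2.522 × 10^-3 mol
mass of KCl = 2.070 × 10^-3 × 74.55 = 0.1543 g
% KCl = 0.1543 / 0.4545 × 100 = 33.95 %

33.95 %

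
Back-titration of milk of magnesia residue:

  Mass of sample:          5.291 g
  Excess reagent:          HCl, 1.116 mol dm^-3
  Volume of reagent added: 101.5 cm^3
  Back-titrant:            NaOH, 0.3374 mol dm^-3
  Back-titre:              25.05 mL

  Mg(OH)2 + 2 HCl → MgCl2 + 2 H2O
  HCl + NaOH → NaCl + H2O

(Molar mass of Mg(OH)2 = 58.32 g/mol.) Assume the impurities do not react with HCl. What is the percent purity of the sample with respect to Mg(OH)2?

57.77 %

n(HCl) added = 0.1015 × 1.116 = 0.1133 mol
n(NaOH) used in back-titration = 0.02505 × 0.3374 = 8.452 × 10^-3 mol
n(HCl) left over = 8.452 × 10^-3 mol (1:1 ratio)
n(HCl) consumed by analyte = 0.1133 − 8.452 × 10^-3 = 0.1048 mol
From the 1:2 ratio, n(Mg(OH)2) = 1/2 × 0.1048 = 0.05241 mol
mass of Mg(OH)2 = 0.05241 × 58.32 = 3.057 g
% Mg(OH)2 = 3.057 / 5.291 × 100 = 57.77 %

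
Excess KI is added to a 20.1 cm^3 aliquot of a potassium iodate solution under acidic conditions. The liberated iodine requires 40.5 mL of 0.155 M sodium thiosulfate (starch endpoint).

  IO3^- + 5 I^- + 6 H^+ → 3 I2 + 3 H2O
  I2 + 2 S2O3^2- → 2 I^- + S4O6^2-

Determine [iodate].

0.0521 M

n(S2O3^2-) = 0.0405 × 0.155 = 6.28 × 10^-3 mol
n(I2) = n(S2O3^2-)/2 = 3.14 × 10^-3 mol
From the 1:3 ratio, n(IO3^-) in the aliquot = 1/3 × 3.14 × 10^-3 = 1.05 × 10^-3 mol
[IO3^-] = 1.05 × 10^-3 / 0.0201 = 0.0521 mol/L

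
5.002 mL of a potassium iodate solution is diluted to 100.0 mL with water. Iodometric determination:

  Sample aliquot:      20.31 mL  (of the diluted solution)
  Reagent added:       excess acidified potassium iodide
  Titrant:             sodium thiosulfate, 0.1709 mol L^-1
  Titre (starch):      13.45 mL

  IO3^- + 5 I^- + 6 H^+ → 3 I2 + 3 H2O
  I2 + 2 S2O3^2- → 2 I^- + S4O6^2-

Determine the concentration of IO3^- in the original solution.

n(S2O3^2-) = 0.01345 × 0.1709 = 2.299 × 10^-3 mol
n(I2) = n(S2O3^2-)/2 = 1.149 × 10^-3 mol
From the 1:3 ratio, n(IO3^-) in the aliquot = 1/3 × 1.149 × 10^-3 = 3.831 × 10^-4 mol
[IO3^-]_dilute = 3.831 × 10^-4 / 0.02031 = 0.01886 mol/L
[IO3^-]_original = 0.01886 × 100.0/5.002 = 0.3771 mol/L

0.3771 mol/L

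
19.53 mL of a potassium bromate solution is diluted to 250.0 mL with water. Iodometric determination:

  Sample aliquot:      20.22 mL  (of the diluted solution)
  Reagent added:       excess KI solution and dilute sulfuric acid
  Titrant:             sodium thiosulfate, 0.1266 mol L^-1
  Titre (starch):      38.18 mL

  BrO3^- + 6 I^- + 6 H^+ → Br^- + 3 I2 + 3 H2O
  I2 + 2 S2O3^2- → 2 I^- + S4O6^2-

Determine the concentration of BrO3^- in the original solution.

n(S2O3^2-) = 0.03818 × 0.1266 = 4.834 × 10^-3 mol
n(I2) = n(S2O3^2-)/2 = 2.417 × 10^-3 mol
From the 1:3 ratio, n(BrO3^-) in the aliquot = 1/3 × 2.417 × 10^-3 = 8.056 × 10^-4 mol
[BrO3^-]_dilute = 8.056 × 10^-4 / 0.02022 = 0.03984 mol/L
[BrO3^-]_original = 0.03984 × 250.0/19.53 = 0.5100 mol/L

0.5100 mol/L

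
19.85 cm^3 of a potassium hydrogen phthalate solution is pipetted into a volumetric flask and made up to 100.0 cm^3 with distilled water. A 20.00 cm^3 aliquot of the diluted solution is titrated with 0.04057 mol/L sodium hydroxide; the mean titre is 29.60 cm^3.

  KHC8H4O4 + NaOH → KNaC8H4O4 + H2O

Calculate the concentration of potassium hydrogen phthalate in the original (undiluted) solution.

n(NaOH) = 0.02960 × 0.04057 = 1.201 × 10^-3 mol
n(KHC8H4O4) in the aliquot = 1.201 × 10^-3 mol (1:1 ratio)
[KHC8H4O4]_dilute = 1.201 × 10^-3 / 0.02000 = 0.06004 mol/L
Dilution factor = 100.0 / 19.85 = 5.038
[KHC8H4O4]_stock = 0.06004 × 5.038 = 0.3025 mol/L

0.3025 mol/L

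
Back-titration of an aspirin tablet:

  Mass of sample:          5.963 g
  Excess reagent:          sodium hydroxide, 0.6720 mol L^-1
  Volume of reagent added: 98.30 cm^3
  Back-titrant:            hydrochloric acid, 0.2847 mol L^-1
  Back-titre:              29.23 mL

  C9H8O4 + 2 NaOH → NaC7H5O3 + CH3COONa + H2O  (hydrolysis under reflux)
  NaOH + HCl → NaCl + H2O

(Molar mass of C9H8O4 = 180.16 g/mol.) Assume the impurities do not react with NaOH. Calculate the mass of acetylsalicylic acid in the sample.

5.201 g

n(NaOH) added = 0.09830 × 0.6720 = 0.06606 mol
n(HCl) used in back-titration = 0.02923 × 0.2847 = 8.322 × 10^-3 mol
n(NaOH) left over = 8.322 × 10^-3 mol (1:1 ratio)
n(NaOH) consumed by analyte = 0.06606 − 8.322 × 10^-3 = 0.05774 mol
From the 1:2 ratio, n(C9H8O4) = 1/2 × 0.05774 = 0.02887 mol
mass of C9H8O4 = 0.02887 × 180.16 = 5.201 g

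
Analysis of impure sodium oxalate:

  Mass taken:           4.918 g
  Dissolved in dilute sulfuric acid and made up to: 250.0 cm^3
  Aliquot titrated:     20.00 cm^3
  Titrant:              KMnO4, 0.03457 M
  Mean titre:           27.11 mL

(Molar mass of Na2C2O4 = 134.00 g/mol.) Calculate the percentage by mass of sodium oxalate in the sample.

79.80 %

2 MnO4^- + 5 C2O4^2- + 16 H^+ → 2 Mn^2+ + 10 CO2 + 8 H2O
n(KMnO4) per titration = 0.02711 × 0.03457 = 9.372 × 10^-4 mol
From the 5:2 ratio, n(Na2C2O4) in each aliquot = 5/2 × 9.372 × 10^-4 = 2.343 × 10^-3 mol
n(Na2C2O4) in the whole flask = 2.343 × 10^-3 × 250.0/20.00 = 0.02929 mol
mass of Na2C2O4 = 0.02929 × 134.00 = 3.924 g
% Na2C2O4 = 3.924 / 4.918 × 100 = 79.80 %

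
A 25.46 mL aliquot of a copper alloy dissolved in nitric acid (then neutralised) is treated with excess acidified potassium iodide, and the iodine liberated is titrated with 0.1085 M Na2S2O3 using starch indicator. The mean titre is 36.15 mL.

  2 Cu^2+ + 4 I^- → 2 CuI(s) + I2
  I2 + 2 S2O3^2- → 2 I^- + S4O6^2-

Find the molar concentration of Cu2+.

0.1541 M

n(S2O3^2-) = 0.03615 × 0.1085 = 3.922 × 10^-3 mol
n(I2) = n(S2O3^2-)/2 = 1.961 × 10^-3 mol
From the 2:1 ratio, n(Cu2+) in the aliquot = 2/1 × 1.961 × 10^-3 = 3.922 × 10^-3 mol
[Cu2+] = 3.922 × 10^-3 / 0.02546 = 0.1541 mol/L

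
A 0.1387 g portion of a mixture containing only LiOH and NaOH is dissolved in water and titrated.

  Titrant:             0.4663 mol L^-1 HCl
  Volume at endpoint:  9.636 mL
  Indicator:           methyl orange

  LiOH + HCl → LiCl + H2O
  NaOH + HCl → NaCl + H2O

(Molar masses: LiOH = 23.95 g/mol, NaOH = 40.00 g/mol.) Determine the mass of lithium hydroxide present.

n(HCl) = 0.009636 × 0.4663 = 4.493 × 10^-3 mol
Let x = n(LiOH), y = n(NaOH).
Titrant: 1x + 1y = 4.493 × 10^-3;  mass: 23.95x + 40.00y = 0.1387
Solving, x = 2.556 × 10^-3 mol, y = 1.937 × 10^-3 mol
mass of LiOH = 2.556 × 10^-3 × 23.95 = 0.06123 g

0.06123 g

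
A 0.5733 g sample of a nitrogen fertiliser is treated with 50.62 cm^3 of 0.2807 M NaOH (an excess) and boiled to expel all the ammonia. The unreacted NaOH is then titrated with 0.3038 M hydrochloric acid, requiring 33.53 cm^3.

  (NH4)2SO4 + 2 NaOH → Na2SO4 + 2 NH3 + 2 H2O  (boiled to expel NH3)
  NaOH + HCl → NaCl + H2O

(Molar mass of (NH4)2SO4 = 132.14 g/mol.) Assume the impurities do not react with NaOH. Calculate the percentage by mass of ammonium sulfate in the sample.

46.36 %

n(NaOH) added = 0.05062 × 0.2807 = 0.01421 mol
n(HCl) used in back-titration = 0.03353 × 0.3038 = 0.01019 mol
n(NaOH) left over = 0.01019 mol (1:1 ratio)
n(NaOH) consumed by analyte = 0.01421 − 0.01019 = 4.023 × 10^-3 mol
From the 1:2 ratio, n((NH4)2SO4) = 1/2 × 4.023 × 10^-3 = 2.011 × 10^-3 mol
mass of (NH4)2SO4 = 2.011 × 10^-3 × 132.14 = 0.2658 g
% (NH4)2SO4 = 0.2658 / 0.5733 × 100 = 46.36 %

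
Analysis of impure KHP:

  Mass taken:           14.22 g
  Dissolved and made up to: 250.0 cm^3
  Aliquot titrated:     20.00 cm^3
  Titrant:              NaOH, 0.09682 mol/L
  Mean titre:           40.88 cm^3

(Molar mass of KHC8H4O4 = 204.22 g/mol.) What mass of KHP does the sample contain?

KHC8H4O4 + NaOH → KNaC8H4O4 + H2O
n(NaOH) per titration = 0.04088 × 0.09682 = 3.958 × 10^-3 mol
n(KHC8H4O4) in each aliquot = 3.958 × 10^-3 mol (1:1 ratio)
n(KHC8H4O4) in the whole flask = 3.958 × 10^-3 × 250.0/20.00 = 0.04948 mol
mass of KHC8H4O4 = 0.04948 × 204.22 = 10.10 g

10.10 g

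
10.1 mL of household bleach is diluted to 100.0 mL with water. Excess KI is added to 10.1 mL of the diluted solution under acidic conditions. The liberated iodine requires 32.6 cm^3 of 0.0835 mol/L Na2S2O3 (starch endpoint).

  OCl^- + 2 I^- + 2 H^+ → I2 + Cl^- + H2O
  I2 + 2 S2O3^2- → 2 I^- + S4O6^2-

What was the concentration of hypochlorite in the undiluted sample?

n(S2O3^2-) = 0.0326 × 0.0835 = 2.72 × 10^-3 mol
n(I2) = n(S2O3^2-)/2 = 1.36 × 10^-3 mol
n(OCl^-) in the aliquot = 1.36 × 10^-3 mol (1:1 ratio)
[OCl^-]_dilute = 1.36 × 10^-3 / 0.0101 = 0.135 mol/L
[OCl^-]_original = 0.135 × 100.0/10.1 = 1.33 mol/L

1.33 mol/L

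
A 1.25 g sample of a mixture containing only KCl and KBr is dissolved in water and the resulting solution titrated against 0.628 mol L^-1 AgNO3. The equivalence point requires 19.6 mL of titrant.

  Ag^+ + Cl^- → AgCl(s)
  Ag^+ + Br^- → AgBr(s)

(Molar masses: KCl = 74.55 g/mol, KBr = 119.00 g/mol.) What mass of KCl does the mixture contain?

0.360 g

n(AgNO3) = 0.0196 × 0.628 = 0.0123 mol
Let x = n(KCl), y = n(KBr).
Titrant: 1x + 1y = 0.0123;  mass: 74.55x + 119.00y = 1.25
Solving, x = 4.83 × 10^-3 mol, y = 7.48 × 10^-3 mol
mass of KCl = 4.83 × 10^-3 × 74.55 = 0.360 g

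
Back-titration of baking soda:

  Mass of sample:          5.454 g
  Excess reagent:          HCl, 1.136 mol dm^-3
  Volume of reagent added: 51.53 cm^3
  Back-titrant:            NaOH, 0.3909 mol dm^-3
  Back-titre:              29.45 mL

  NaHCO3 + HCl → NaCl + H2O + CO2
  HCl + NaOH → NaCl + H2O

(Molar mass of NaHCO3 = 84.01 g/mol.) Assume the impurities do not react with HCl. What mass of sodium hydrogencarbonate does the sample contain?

n(HCl) added = 0.05153 × 1.136 = 0.05854 mol
n(NaOH) used in back-titration = 0.02945 × 0.3909 = 0.01151 mol
n(HCl) left over = 0.01151 mol (1:1 ratio)
n(HCl) consumed by analyte = 0.05854 − 0.01151 = 0.04703 mol
n(NaHCO3) = 0.04703 mol (1:1 ratio)
mass of NaHCO3 = 0.04703 × 84.01 = 3.951 g

3.951 g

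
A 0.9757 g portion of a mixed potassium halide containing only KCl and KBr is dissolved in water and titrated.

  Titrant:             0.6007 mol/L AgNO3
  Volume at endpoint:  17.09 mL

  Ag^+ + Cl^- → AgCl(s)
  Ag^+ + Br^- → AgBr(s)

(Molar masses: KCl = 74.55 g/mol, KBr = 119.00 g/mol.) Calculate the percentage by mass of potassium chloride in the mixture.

n(AgNO3) = 0.01709 × 0.6007 = 0.01027 mol
Let x = n(KCl), y = n(KBr).
Titrant: 1x + 1y = 0.01027;  mass: 74.55x + 119.00y = 0.9757
Solving, x = 5.533 × 10^-3 mol, y = 4.733 × 10^-3 mol
mass of KCl = 5.533 × 10^-3 × 74.55 = 0.4125 g
% KCl = 0.4125 / 0.9757 × 100 = 42.28 %

42.28 %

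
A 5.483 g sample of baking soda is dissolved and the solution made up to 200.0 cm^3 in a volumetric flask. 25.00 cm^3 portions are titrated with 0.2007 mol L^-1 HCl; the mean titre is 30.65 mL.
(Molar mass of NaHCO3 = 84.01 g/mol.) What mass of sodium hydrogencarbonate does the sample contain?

4.134 g

NaHCO3 + HCl → NaCl + H2O + CO2
n(HCl) per titration = 0.03065 × 0.2007 = 6.151 × 10^-3 mol
n(NaHCO3) in each aliquot = 6.151 × 10^-3 mol (1:1 ratio)
n(NaHCO3) in the whole flask = 6.151 × 10^-3 × 200.0/25.00 = 0.04921 mol
mass of NaHCO3 = 0.04921 × 84.01 = 4.134 g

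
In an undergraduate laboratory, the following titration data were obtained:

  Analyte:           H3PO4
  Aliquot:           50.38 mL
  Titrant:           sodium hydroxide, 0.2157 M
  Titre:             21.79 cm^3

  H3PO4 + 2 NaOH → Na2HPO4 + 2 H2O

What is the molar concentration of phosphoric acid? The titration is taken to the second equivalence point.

0.04665 M

n(NaOH) = 0.02179 L × 0.2157 mol/L = 4.700 × 10^-3 mol
From the 1:2 mole ratio, n(H3PO4) = 1/2 × 4.700 × 10^-3 = 2.350 × 10^-3 mol
[H3PO4] = 2.350 × 10^-3 mol / 0.05038 L = 0.04665 mol/L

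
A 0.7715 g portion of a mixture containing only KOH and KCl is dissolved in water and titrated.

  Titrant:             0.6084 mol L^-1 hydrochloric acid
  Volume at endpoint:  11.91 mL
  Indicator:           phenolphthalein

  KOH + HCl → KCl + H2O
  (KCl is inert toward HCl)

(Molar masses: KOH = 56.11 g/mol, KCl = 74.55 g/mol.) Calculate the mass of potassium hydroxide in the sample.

n(HCl) = 0.01191 × 0.6084 = 7.246 × 10^-3 mol
Let x = n(KOH), y = n(KCl).
Titrant: 1x = 7.246 × 10^-3;  mass: 56.11x + 74.55y = 0.7715
Solving, x = 7.246 × 10^-3 mol, y = 4.895 × 10^-3 mol
mass of KOH = 7.246 × 10^-3 × 56.11 = 0.4066 g

0.4066 g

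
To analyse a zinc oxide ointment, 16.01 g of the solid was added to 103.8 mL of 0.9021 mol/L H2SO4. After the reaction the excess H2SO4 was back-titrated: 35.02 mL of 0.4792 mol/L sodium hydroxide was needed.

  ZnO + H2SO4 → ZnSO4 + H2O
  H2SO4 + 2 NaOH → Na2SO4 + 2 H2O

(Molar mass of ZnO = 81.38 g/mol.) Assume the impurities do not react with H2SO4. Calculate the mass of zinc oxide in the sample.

6.937 g

n(H2SO4) added = 0.1038 × 0.9021 = 0.09364 mol
n(NaOH) used in back-titration = 0.03502 × 0.4792 = 0.01678 mol
From the 1:2 ratio, n(H2SO4) left over = 1/2 × 0.01678 = 8.391 × 10^-3 mol
n(H2SO4) consumed by analyte = 0.09364 − 8.391 × 10^-3 = 0.08525 mol
n(ZnO) = 0.08525 mol (1:1 ratio)
mass of ZnO = 0.08525 × 81.38 = 6.937 g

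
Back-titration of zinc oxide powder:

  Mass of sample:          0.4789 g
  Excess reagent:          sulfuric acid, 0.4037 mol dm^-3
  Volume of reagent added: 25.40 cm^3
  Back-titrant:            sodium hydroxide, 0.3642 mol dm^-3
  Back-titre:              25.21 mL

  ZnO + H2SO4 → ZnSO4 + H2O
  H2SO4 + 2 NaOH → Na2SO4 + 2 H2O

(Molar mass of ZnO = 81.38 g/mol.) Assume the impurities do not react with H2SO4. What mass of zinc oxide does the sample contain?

0.4609 g

n(H2SO4) added = 0.02540 × 0.4037 = 0.01025 mol
n(NaOH) used in back-titration = 0.02521 × 0.3642 = 9.181 × 10^-3 mol
From the 1:2 ratio, n(H2SO4) left over = 1/2 × 9.181 × 10^-3 = 4.591 × 10^-3 mol
n(H2SO4) consumed by analyte = 0.01025 − 4.591 × 10^-3 = 5.663 × 10^-3 mol
n(ZnO) = 5.663 × 10^-3 mol (1:1 ratio)
mass of ZnO = 5.663 × 10^-3 × 81.38 = 0.4609 g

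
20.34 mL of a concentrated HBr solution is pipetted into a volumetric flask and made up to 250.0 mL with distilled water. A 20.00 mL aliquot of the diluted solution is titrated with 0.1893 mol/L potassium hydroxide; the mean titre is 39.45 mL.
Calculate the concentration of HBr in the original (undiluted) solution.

4.589 mol/L

HBr + KOH → KBr + H2O
n(KOH) = 0.03945 × 0.1893 = 7.468 × 10^-3 mol
n(HBr) in the aliquot = 7.468 × 10^-3 mol (1:1 ratio)
[HBr]_dilute = 7.468 × 10^-3 / 0.02000 = 0.3734 mol/L
Dilution factor = 250.0 / 20.34 = 12.29
[HBr]_stock = 0.3734 × 12.29 = 4.589 mol/L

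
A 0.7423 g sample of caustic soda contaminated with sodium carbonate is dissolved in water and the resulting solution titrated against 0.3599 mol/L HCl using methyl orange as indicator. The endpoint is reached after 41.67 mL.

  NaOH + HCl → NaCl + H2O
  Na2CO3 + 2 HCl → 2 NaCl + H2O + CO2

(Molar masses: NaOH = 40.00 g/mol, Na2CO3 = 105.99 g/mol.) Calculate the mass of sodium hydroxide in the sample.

0.1615 g

n(HCl) = 0.04167 × 0.3599 = 0.01500 mol
Let x = n(NaOH), y = n(Na2CO3).
Titrant: 1x + 2y = 0.01500;  mass: 40.00x + 105.99y = 0.7423
Solving, x = 4.038 × 10^-3 mol, y = 5.480 × 10^-3 mol
mass of NaOH = 4.038 × 10^-3 × 40.00 = 0.1615 g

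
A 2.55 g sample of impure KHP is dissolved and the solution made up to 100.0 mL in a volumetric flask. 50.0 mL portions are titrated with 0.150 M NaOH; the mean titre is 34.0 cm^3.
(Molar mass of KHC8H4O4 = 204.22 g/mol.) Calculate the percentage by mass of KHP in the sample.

81.7 %

KHC8H4O4 + NaOH → KNaC8H4O4 + H2O
n(NaOH) per titration = 0.0340 × 0.150 = 5.10 × 10^-3 mol
n(KHC8H4O4) in each aliquot = 5.10 × 10^-3 mol (1:1 ratio)
n(KHC8H4O4) in the whole flask = 5.10 × 10^-3 × 100.0/50.0 = 0.0102 mol
mass of KHC8H4O4 = 0.0102 × 204.22 = 2.08 g
% KHC8H4O4 = 2.08 / 2.55 × 100 = 81.7 %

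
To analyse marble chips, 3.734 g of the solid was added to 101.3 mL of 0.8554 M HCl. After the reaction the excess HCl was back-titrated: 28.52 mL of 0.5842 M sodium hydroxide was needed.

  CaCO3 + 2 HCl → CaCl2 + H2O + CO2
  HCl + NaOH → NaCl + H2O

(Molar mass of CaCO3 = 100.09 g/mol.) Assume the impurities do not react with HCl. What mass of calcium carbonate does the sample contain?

n(HCl) added = 0.1013 × 0.8554 = 0.08665 mol
n(NaOH) used in back-titration = 0.02852 × 0.5842 = 0.01666 mol
n(HCl) left over = 0.01666 mol (1:1 ratio)
n(HCl) consumed by analyte = 0.08665 − 0.01666 = 0.06999 mol
From the 1:2 ratio, n(CaCO3) = 1/2 × 0.06999 = 0.03500 mol
mass of CaCO3 = 0.03500 × 100.09 = 3.503 g

3.503 g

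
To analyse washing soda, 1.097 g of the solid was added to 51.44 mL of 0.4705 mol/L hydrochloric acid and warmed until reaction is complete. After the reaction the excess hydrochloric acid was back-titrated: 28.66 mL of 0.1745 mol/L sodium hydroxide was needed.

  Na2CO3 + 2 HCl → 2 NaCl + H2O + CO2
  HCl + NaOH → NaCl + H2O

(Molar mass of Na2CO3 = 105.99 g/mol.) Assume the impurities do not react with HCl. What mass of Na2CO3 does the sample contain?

n(HCl) added = 0.05144 × 0.4705 = 0.02420 mol
n(NaOH) used in back-titration = 0.02866 × 0.1745 = 5.001 × 10^-3 mol
n(HCl) left over = 5.001 × 10^-3 mol (1:1 ratio)
n(HCl) consumed by analyte = 0.02420 − 5.001 × 10^-3 = 0.01920 mol
From the 1:2 ratio, n(Na2CO3) = 1/2 × 0.01920 = 9.601 × 10^-3 mol
mass of Na2CO3 = 9.601 × 10^-3 × 105.99 = 1.018 g

1.018 g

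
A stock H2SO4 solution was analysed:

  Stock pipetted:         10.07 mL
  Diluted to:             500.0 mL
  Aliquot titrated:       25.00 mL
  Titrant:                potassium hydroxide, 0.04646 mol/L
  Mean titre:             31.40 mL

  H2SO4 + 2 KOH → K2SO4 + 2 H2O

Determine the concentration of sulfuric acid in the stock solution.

n(KOH) = 0.03140 × 0.04646 = 1.459 × 10^-3 mol
From the 1:2 ratio, n(H2SO4) in the aliquot = 1/2 × 1.459 × 10^-3 = 7.294 × 10^-4 mol
[H2SO4]_dilute = 7.294 × 10^-4 / 0.02500 = 0.02918 mol/L
Dilution factor = 500.0 / 10.07 = 49.65
[H2SO4]_stock = 0.02918 × 49.65 = 1.449 mol/L

1.449 mol/L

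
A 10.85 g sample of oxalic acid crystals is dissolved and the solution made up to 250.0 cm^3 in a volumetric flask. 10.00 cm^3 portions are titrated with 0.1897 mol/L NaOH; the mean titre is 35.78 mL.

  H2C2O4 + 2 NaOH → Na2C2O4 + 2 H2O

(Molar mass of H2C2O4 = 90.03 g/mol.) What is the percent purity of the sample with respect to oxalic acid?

70.40 %

n(NaOH) per titration = 0.03578 × 0.1897 = 6.787 × 10^-3 mol
From the 1:2 ratio, n(H2C2O4) in each aliquot = 1/2 × 6.787 × 10^-3 = 3.394 × 10^-3 mol
n(H2C2O4) in the whole flask = 3.394 × 10^-3 × 250.0/10.00 = 0.08484 mol
mass of H2C2O4 = 0.08484 × 90.03 = 7.638 g
% H2C2O4 = 7.638 / 10.85 × 100 = 70.40 %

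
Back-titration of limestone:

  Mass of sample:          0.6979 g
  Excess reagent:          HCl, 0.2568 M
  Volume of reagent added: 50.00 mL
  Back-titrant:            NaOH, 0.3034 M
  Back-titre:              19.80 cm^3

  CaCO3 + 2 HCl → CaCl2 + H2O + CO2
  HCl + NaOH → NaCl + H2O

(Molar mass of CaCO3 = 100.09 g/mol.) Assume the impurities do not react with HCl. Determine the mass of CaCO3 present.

n(HCl) added = 0.05000 × 0.2568 = 0.01284 mol
n(NaOH) used in back-titration = 0.01980 × 0.3034 = 6.007 × 10^-3 mol
n(HCl) left over = 6.007 × 10^-3 mol (1:1 ratio)
n(HCl) consumed by analyte = 0.01284 − 6.007 × 10^-3 = 6.833 × 10^-3 mol
From the 1:2 ratio, n(CaCO3) = 1/2 × 6.833 × 10^-3 = 3.416 × 10^-3 mol
mass of CaCO3 = 3.416 × 10^-3 × 100.09 = 0.3419 g

0.3419 g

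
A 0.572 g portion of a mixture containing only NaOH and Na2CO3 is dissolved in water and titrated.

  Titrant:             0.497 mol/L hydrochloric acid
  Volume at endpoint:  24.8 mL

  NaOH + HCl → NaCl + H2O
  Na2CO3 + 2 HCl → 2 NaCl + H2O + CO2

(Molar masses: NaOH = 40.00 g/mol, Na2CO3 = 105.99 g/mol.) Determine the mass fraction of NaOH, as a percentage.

43.7 %

n(HCl) = 0.0248 × 0.497 = 0.0123 mol
Let x = n(NaOH), y = n(Na2CO3).
Titrant: 1x + 2y = 0.0123;  mass: 40.00x + 105.99y = 0.572
Solving, x = 6.25 × 10^-3 mol, y = 3.04 × 10^-3 mol
mass of NaOH = 6.25 × 10^-3 × 40.00 = 0.250 g
% NaOH = 0.250 / 0.572 × 100 = 43.7 %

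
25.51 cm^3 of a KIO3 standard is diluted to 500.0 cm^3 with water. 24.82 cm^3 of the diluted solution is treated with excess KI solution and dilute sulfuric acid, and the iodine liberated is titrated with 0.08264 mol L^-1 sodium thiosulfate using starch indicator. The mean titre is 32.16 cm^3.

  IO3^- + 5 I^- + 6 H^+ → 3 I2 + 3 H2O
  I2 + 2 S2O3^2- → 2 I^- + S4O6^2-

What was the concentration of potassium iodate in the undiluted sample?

0.3498 mol/L

n(S2O3^2-) = 0.03216 × 0.08264 = 2.658 × 10^-3 mol
n(I2) = n(S2O3^2-)/2 = 1.329 × 10^-3 mol
From the 1:3 ratio, n(IO3^-) in the aliquot = 1/3 × 1.329 × 10^-3 = 4.430 × 10^-4 mol
[IO3^-]_dilute = 4.430 × 10^-4 / 0.02482 = 0.01785 mol/L
[IO3^-]_original = 0.01785 × 500.0/25.51 = 0.3498 mol/L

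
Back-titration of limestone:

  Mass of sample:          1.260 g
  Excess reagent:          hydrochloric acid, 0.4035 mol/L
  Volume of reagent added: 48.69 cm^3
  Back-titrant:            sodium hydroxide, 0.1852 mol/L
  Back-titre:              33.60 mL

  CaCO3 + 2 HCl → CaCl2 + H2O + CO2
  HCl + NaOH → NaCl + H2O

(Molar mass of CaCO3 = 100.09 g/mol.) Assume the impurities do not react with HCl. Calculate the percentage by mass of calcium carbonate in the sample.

53.32 %

n(HCl) added = 0.04869 × 0.4035 = 0.01965 mol
n(NaOH) used in back-titration = 0.03360 × 0.1852 = 6.223 × 10^-3 mol
n(HCl) left over = 6.223 × 10^-3 mol (1:1 ratio)
n(HCl) consumed by analyte = 0.01965 − 6.223 × 10^-3 = 0.01342 mol
From the 1:2 ratio, n(CaCO3) = 1/2 × 0.01342 = 6.712 × 10^-3 mol
mass of CaCO3 = 6.712 × 10^-3 × 100.09 = 0.6718 g
% CaCO3 = 0.6718 / 1.260 × 100 = 53.32 %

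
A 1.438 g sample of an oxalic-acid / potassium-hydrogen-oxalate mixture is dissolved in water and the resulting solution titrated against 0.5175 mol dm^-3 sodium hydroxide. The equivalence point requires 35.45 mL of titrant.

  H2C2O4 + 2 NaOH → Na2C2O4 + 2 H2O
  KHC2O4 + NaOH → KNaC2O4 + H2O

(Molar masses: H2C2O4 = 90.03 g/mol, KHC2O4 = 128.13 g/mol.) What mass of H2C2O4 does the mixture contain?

0.4943 g

n(NaOH) = 0.03545 × 0.5175 = 0.01835 mol
Let x = n(H2C2O4), y = n(KHC2O4).
Titrant: 2x + 1y = 0.01835;  mass: 90.03x + 128.13y = 1.438
Solving, x = 5.490 × 10^-3 mol, y = 7.365 × 10^-3 mol
mass of H2C2O4 = 5.490 × 10^-3 × 90.03 = 0.4943 g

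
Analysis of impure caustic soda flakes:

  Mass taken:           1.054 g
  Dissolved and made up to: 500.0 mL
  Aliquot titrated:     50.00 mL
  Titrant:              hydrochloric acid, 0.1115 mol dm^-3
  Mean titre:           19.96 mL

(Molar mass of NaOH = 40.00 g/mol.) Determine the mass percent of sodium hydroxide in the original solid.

84.46 %

NaOH + HCl → NaCl + H2O
n(HCl) per titration = 0.01996 × 0.1115 = 2.226 × 10^-3 mol
n(NaOH) in each aliquot = 2.226 × 10^-3 mol (1:1 ratio)
n(NaOH) in the whole flask = 2.226 × 10^-3 × 500.0/50.00 = 0.02226 mol
mass of NaOH = 0.02226 × 40.00 = 0.8902 g
% NaOH = 0.8902 / 1.054 × 100 = 84.46 %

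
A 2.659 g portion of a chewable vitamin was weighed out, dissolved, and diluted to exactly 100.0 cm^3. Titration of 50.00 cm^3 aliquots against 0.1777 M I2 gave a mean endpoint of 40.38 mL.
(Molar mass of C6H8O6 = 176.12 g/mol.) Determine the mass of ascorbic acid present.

C6H8O6 + I2 → C6H6O6 + 2 HI
n(I2) per titration = 0.04038 × 0.1777 = 7.176 × 10^-3 mol
n(C6H8O6) in each aliquot = 7.176 × 10^-3 mol (1:1 ratio)
n(C6H8O6) in the whole flask = 7.176 × 10^-3 × 100.0/50.00 = 0.01435 mol
mass of C6H8O6 = 0.01435 × 176.12 = 2.528 g

2.528 g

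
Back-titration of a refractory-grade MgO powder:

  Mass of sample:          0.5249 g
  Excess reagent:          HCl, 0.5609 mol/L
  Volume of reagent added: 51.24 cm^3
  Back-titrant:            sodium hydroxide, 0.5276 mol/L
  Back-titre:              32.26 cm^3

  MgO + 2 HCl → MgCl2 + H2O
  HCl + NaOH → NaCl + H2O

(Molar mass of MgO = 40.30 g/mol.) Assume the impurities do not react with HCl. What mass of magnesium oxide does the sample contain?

n(HCl) added = 0.05124 × 0.5609 = 0.02874 mol
n(NaOH) used in back-titration = 0.03226 × 0.5276 = 0.01702 mol
n(HCl) left over = 0.01702 mol (1:1 ratio)
n(HCl) consumed by analyte = 0.02874 − 0.01702 = 0.01172 mol
From the 1:2 ratio, n(MgO) = 1/2 × 0.01172 = 5.860 × 10^-3 mol
mass of MgO = 5.860 × 10^-3 × 40.30 = 0.2362 g

0.2362 g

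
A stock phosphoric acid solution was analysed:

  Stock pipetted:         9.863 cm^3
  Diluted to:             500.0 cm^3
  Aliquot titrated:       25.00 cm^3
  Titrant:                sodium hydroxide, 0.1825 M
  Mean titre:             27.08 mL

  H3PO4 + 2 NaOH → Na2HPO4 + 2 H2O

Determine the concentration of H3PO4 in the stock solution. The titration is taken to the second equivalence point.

n(NaOH) = 0.02708 × 0.1825 = 4.942 × 10^-3 mol
From the 1:2 ratio, n(H3PO4) in the aliquot = 1/2 × 4.942 × 10^-3 = 2.471 × 10^-3 mol
[H3PO4]_dilute = 2.471 × 10^-3 / 0.02500 = 0.09884 mol/L
Dilution factor = 500.0 / 9.863 = 50.69
[H3PO4]_stock = 0.09884 × 50.69 = 5.011 mol/L

5.011 M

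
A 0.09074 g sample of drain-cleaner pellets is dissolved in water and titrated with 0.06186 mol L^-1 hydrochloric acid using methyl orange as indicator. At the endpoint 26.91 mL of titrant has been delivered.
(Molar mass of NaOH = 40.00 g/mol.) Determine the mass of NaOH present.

0.06659 g

NaOH + HCl → NaCl + H2O
n(HCl) = 0.02691 L × 0.06186 mol/L = 1.665 × 10^-3 mol
n(NaOH) = 1.665 × 10^-3 mol (1:1 ratio)
mass of NaOH = 1.665 × 10^-3 × 40.00 g/mol = 0.06659 g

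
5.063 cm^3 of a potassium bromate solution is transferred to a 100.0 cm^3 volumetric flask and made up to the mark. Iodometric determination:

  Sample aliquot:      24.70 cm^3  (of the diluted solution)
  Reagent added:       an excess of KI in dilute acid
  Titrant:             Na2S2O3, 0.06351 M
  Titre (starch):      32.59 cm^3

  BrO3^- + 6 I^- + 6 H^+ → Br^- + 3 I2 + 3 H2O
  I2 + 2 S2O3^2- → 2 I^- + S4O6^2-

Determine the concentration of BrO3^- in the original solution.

n(S2O3^2-) = 0.03259 × 0.06351 = 2.070 × 10^-3 mol
n(I2) = n(S2O3^2-)/2 = 1.035 × 10^-3 mol
From the 1:3 ratio, n(BrO3^-) in the aliquot = 1/3 × 1.035 × 10^-3 = 3.450 × 10^-4 mol
[BrO3^-]_dilute = 3.450 × 10^-4 / 0.02470 = 0.01397 mol/L
[BrO3^-]_original = 0.01397 × 100.0/5.063 = 0.2758 mol/L

0.2758 M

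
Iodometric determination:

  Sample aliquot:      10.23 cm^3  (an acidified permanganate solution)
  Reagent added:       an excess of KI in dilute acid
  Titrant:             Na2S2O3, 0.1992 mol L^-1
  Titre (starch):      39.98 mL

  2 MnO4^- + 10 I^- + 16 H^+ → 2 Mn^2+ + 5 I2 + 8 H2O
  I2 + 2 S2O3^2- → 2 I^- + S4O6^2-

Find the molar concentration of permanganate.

n(S2O3^2-) = 0.03998 × 0.1992 = 7.964 × 10^-3 mol
n(I2) = n(S2O3^2-)/2 = 3.982 × 10^-3 mol
From the 2:5 ratio, n(MnO4^-) in the aliquot = 2/5 × 3.982 × 10^-3 = 1.593 × 10^-3 mol
[MnO4^-] = 1.593 × 10^-3 / 0.01023 = 0.1557 mol/L

0.1557 mol/L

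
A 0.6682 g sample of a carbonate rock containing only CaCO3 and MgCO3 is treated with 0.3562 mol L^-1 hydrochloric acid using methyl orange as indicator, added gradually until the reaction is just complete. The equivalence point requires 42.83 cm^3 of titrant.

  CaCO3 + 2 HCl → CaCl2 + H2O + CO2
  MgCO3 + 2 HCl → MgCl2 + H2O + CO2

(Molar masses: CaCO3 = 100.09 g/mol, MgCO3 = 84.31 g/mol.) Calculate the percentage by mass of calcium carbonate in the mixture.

n(HCl) = 0.04283 × 0.3562 = 0.01526 mol
Let x = n(CaCO3), y = n(MgCO3).
Titrant: 2x + 2y = 0.01526;  mass: 100.09x + 84.31y = 0.6682
Solving, x = 1.589 × 10^-3 mol, y = 6.039 × 10^-3 mol
mass of CaCO3 = 1.589 × 10^-3 × 100.09 = 0.1591 g
% CaCO3 = 0.1591 / 0.6682 × 100 = 23.81 %

23.81 %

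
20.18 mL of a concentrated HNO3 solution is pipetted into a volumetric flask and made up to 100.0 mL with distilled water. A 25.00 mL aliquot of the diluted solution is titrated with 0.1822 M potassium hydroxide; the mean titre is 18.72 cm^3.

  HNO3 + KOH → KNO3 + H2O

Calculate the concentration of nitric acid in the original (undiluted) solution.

n(KOH) = 0.01872 × 0.1822 = 3.411 × 10^-3 mol
n(HNO3) in the aliquot = 3.411 × 10^-3 mol (1:1 ratio)
[HNO3]_dilute = 3.411 × 10^-3 / 0.02500 = 0.1364 mol/L
Dilution factor = 100.0 / 20.18 = 4.955
[HNO3]_stock = 0.1364 × 4.955 = 0.6761 mol/L

0.6761 M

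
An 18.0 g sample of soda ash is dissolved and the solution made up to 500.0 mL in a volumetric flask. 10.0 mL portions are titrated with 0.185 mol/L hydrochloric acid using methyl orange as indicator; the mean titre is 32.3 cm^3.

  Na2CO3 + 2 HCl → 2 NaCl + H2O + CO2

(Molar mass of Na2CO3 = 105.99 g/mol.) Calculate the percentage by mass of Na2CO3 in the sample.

88.0 %

n(HCl) per titration = 0.0323 × 0.185 = 5.98 × 10^-3 mol
From the 1:2 ratio, n(Na2CO3) in each aliquot = 1/2 × 5.98 × 10^-3 = 2.99 × 10^-3 mol
n(Na2CO3) in the whole flask = 2.99 × 10^-3 × 500.0/10.0 = 0.149 mol
mass of Na2CO3 = 0.149 × 105.99 = 15.8 g
% Na2CO3 = 15.8 / 18.0 × 100 = 88.0 %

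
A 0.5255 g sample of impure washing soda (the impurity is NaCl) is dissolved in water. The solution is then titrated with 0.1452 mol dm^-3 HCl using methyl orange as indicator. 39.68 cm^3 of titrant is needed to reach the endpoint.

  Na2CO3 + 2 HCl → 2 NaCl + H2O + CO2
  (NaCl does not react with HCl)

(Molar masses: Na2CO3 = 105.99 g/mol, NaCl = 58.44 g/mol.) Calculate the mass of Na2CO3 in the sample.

0.3053 g

n(HCl) = 0.03968 × 0.1452 = 5.762 × 10^-3 mol
Let x = n(Na2CO3), y = n(NaCl).
Titrant: 2x = 5.762 × 10^-3;  mass: 105.99x + 58.44y = 0.5255
Solving, x = 2.881 × 10^-3 mol, y = 3.767 × 10^-3 mol
mass of Na2CO3 = 2.881 × 10^-3 × 105.99 = 0.3053 g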